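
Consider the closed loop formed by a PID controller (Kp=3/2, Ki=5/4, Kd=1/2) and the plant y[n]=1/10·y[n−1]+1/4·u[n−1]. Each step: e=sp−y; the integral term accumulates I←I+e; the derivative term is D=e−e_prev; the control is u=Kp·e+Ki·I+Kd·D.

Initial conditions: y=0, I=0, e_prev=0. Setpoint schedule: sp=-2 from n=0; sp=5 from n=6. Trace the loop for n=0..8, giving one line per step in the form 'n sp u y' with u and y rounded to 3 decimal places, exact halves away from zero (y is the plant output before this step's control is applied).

(exact arithmetic carried between steps; '≈' marks a value shown rounded to 6 d.p. or computed from one; I and e_prev carry over from the previous line; the table rounds u and y to 3 d.p., halves away from zero)
n=0: y=0, sp=-2, e=sp−y=-2; I=-2, D=e−e_prev=-2; u=3/2·(-2)+5/4·(-2)+1/2·(-2)=-6.5; next y=1/10·0+1/4·(-6.5)=-1.625
n=1: y=-1.625, sp=-2, e=sp−y=-0.375; I=-2.375, D=e−e_prev=1.625; u=3/2·(-0.375)+5/4·(-2.375)+1/2·1.625=-2.71875; next y=1/10·(-1.625)+1/4·(-2.71875)≈-0.842188
n=2: y≈-0.842188, sp=-2, e=sp−y≈-1.157813; I≈-3.532813, D=e−e_prev≈-0.782813; u=3/2·(-1.157813)+5/4·(-3.532813)+1/2·(-0.782813)≈-6.544141; next y=1/10·(-0.842188)+1/4·(-6.544141)≈-1.720254
n=3: y≈-1.720254, sp=-2, e=sp−y≈-0.279746; I≈-3.812559, D=e−e_prev≈0.878066; u=3/2·(-0.279746)+5/4·(-3.812559)+1/2·0.878066≈-4.746284; next y=1/10·(-1.720254)+1/4·(-4.746284)≈-1.358596
n=4: y≈-1.358596, sp=-2, e=sp−y≈-0.641404; I≈-4.453962, D=e−e_prev≈-0.361657; u=3/2·(-0.641404)+5/4·(-4.453962)+1/2·(-0.361657)≈-6.710387; next y=1/10·(-1.358596)+1/4·(-6.710387)≈-1.813456
n=5: y≈-1.813456, sp=-2, e=sp−y≈-0.186544; I≈-4.640506, D=e−e_prev≈0.454860; u=3/2·(-0.186544)+5/4·(-4.640506)+1/2·0.454860≈-5.853018; next y=1/10·(-1.813456)+1/4·(-5.853018)≈-1.644600
n=6: y≈-1.644600, sp=5, e=sp−y≈6.644600; I≈2.004094, D=e−e_prev≈6.831144; u=3/2·6.644600+5/4·2.004094+1/2·6.831144≈15.887590; next y=1/10·(-1.644600)+1/4·15.887590≈3.807437
n=7: y≈3.807437, sp=5, e=sp−y≈1.192563; I≈3.196657, D=e−e_prev≈-5.452038; u=3/2·1.192563+5/4·3.196657+1/2·(-5.452038)≈3.058646; next y=1/10·3.807437+1/4·3.058646≈1.145405
n=8: y≈1.145405, sp=5, e=sp−y≈3.854595; I≈7.051252, D=e−e_prev≈2.662032; u=3/2·3.854595+5/4·7.051252+1/2·2.662032≈15.926973; next y=1/10·1.145405+1/4·15.926973≈4.096284

0 -2 -6.500 0.000
1 -2 -2.719 -1.625
2 -2 -6.544 -0.842
3 -2 -4.746 -1.720
4 -2 -6.710 -1.359
5 -2 -5.853 -1.813
6 5 15.888 -1.645
7 5 3.059 3.807
8 5 15.927 1.145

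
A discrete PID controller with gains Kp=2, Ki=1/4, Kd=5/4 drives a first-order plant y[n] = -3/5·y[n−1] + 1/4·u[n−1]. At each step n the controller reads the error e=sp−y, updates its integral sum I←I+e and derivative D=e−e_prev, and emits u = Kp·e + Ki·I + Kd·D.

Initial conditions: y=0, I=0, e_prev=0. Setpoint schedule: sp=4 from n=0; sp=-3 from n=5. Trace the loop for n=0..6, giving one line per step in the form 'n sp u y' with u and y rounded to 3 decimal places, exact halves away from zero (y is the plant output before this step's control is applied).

0 4 14.000 0.000
1 4 -2.250 3.500
2 4 23.819 -2.663
3 4 -17.970 7.552
4 4 51.926 -9.024
5 -3 -86.007 18.396
6 -3 129.942 -32.539

(exact arithmetic carried between steps; '≈' marks a value shown rounded to 6 d.p. or computed from one; I and e_prev carry over from the previous line; the table rounds u and y to 3 d.p., halves away from zero)
n=0: y=0, sp=4, e=sp−y=4; I=4, D=e−e_prev=4; u=2·4+1/4·4+5/4·4=14; next y=-3/5·0+1/4·14=3.5
n=1: y=3.5, sp=4, e=sp−y=0.5; I=4.5, D=e−e_prev=-3.5; u=2·0.5+1/4·4.5+5/4·(-3.5)=-2.25; next y=-3/5·3.5+1/4·(-2.25)=-2.6625
n=2: y=-2.6625, sp=4, e=sp−y=6.6625; I=11.1625, D=e−e_prev=6.1625; u=2·6.6625+1/4·11.1625+5/4·6.1625=23.81875; next y=-3/5·(-2.6625)+1/4·23.81875≈7.552188
n=3: y≈7.552188, sp=4, e=sp−y≈-3.552188; I≈7.610313, D=e−e_prev≈-10.214688; u=2·(-3.552188)+1/4·7.610313+5/4·(-10.214688)≈-17.970156; next y=-3/5·7.552188+1/4·(-17.970156)≈-9.023852
n=4: y≈-9.023852, sp=4, e=sp−y≈13.023852; I≈20.634164, D=e−e_prev≈16.576039; u=2·13.023852+1/4·20.634164+5/4·16.576039≈51.926293; next y=-3/5·(-9.023852)+1/4·51.926293≈18.395884
n=5: y≈18.395884, sp=-3, e=sp−y≈-21.395884; I≈-0.761720, D=e−e_prev≈-34.419736; u=2·(-21.395884)+1/4·(-0.761720)+5/4·(-34.419736)≈-86.006868; next y=-3/5·18.395884+1/4·(-86.006868)≈-32.539248
n=6: y≈-32.539248, sp=-3, e=sp−y≈29.539248; I≈28.777527, D=e−e_prev≈50.935132; u=2·29.539248+1/4·28.777527+5/4·50.935132≈129.941792; next y=-3/5·(-32.539248)+1/4·129.941792≈52.008996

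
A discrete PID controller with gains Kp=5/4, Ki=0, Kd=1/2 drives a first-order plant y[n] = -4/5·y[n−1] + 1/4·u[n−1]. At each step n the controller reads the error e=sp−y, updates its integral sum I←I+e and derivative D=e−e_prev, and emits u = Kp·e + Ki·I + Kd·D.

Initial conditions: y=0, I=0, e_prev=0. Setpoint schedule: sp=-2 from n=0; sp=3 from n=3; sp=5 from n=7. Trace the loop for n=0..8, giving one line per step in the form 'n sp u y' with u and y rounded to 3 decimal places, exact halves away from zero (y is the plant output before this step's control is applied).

0 -2 -3.500 0.000
1 -2 -0.969 -0.875
2 -2 -3.739 0.458
3 3 8.756 -1.301
4 3 -2.552 3.230
5 3 11.003 -3.222
6 3 -7.185 5.328
7 5 20.517 -6.059
8 5 -14.238 9.976

(exact arithmetic carried between steps; '≈' marks a value shown rounded to 6 d.p. or computed from one; I and e_prev carry over from the previous line; the table rounds u and y to 3 d.p., halves away from zero)
n=0: y=0, sp=-2, e=sp−y=-2; I=-2, D=e−e_prev=-2; u=5/4·(-2)+0·(-2)+1/2·(-2)=-3.5; next y=-4/5·0+1/4·(-3.5)=-0.875
n=1: y=-0.875, sp=-2, e=sp−y=-1.125; I=-3.125, D=e−e_prev=0.875; u=5/4·(-1.125)+0·(-3.125)+1/2·0.875=-0.96875; next y=-4/5·(-0.875)+1/4·(-0.96875)≈0.457813
n=2: y≈0.457813, sp=-2, e=sp−y≈-2.457813; I≈-5.582813, D=e−e_prev≈-1.332813; u=5/4·(-2.457813)+0·(-5.582813)+1/2·(-1.332813)≈-3.738672; next y=-4/5·0.457813+1/4·(-3.738672)≈-1.300918
n=3: y≈-1.300918, sp=3, e=sp−y≈4.300918; I≈-1.281895, D=e−e_prev≈6.758730; u=5/4·4.300918+0·(-1.281895)+1/2·6.758730≈8.755513; next y=-4/5·(-1.300918)+1/4·8.755513≈3.229613
n=4: y≈3.229613, sp=3, e=sp−y≈-0.229613; I≈-1.511507, D=e−e_prev≈-4.530531; u=5/4·(-0.229613)+0·(-1.511507)+1/2·(-4.530531)≈-2.552281; next y=-4/5·3.229613+1/4·(-2.552281)≈-3.221760
n=5: y≈-3.221760, sp=3, e=sp−y≈6.221760; I≈4.710253, D=e−e_prev≈6.451373; u=5/4·6.221760+0·4.710253+1/2·6.451373≈11.002887; next y=-4/5·(-3.221760)+1/4·11.002887≈5.328130
n=6: y≈5.328130, sp=3, e=sp−y≈-2.328130; I≈2.382123, D=e−e_prev≈-8.549890; u=5/4·(-2.328130)+0·2.382123+1/2·(-8.549890)≈-7.185107; next y=-4/5·5.328130+1/4·(-7.185107)≈-6.058781
n=7: y≈-6.058781, sp=5, e=sp−y≈11.058781; I≈13.440904, D=e−e_prev≈13.386911; u=5/4·11.058781+0·13.440904+1/2·13.386911≈20.516931; next y=-4/5·(-6.058781)+1/4·20.516931≈9.976257
n=8: y≈9.976257, sp=5, e=sp−y≈-4.976257; I≈8.464647, D=e−e_prev≈-16.035038; u=5/4·(-4.976257)+0·8.464647+1/2·(-16.035038)≈-14.237841; next y=-4/5·9.976257+1/4·(-14.237841)≈-11.540466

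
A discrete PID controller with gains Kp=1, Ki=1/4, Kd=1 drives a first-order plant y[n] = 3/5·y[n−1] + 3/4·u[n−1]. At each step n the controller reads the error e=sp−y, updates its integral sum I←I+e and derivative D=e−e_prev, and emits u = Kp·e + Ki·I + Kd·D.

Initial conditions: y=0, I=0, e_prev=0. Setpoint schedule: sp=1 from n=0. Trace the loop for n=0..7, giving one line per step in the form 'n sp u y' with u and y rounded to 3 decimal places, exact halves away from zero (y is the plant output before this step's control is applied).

0 1 2.250 0.000
1 1 -2.297 1.688
2 1 4.613 -0.710
3 1 -5.781 3.034
4 1 9.941 -2.515
5 1 -13.769 5.946
6 1 22.043 -6.759
7 1 -32.002 12.477

(exact arithmetic carried between steps; '≈' marks a value shown rounded to 6 d.p. or computed from one; I and e_prev carry over from the previous line; the table rounds u and y to 3 d.p., halves away from zero)
n=0: y=0, sp=1, e=sp−y=1; I=1, D=e−e_prev=1; u=1·1+1/4·1+1·1=2.25; next y=3/5·0+3/4·2.25=1.6875
n=1: y=1.6875, sp=1, e=sp−y=-0.6875; I=0.3125, D=e−e_prev=-1.6875; u=1·(-0.6875)+1/4·0.3125+1·(-1.6875)=-2.296875; next y=3/5·1.6875+3/4·(-2.296875)≈-0.710156
n=2: y≈-0.710156, sp=1, e=sp−y≈1.710156; I≈2.022656, D=e−e_prev≈2.397656; u=1·1.710156+1/4·2.022656+1·2.397656≈4.613477; next y=3/5·(-0.710156)+3/4·4.613477≈3.034014
n=3: y≈3.034014, sp=1, e=sp−y≈-2.034014; I≈-0.011357, D=e−e_prev≈-3.744170; u=1·(-2.034014)+1/4·(-0.011357)+1·(-3.744170)≈-5.781023; next y=3/5·3.034014+3/4·(-5.781023)≈-2.515359
n=4: y≈-2.515359, sp=1, e=sp−y≈3.515359; I≈3.504002, D=e−e_prev≈5.549373; u=1·3.515359+1/4·3.504002+1·5.549373≈9.940732; next y=3/5·(-2.515359)+3/4·9.940732≈5.946334
n=5: y≈5.946334, sp=1, e=sp−y≈-4.946334; I≈-1.442332, D=e−e_prev≈-8.461693; u=1·(-4.946334)+1/4·(-1.442332)+1·(-8.461693)≈-13.768609; next y=3/5·5.946334+3/4·(-13.768609)≈-6.758657
n=6: y≈-6.758657, sp=1, e=sp−y≈7.758657; I≈6.316325, D=e−e_prev≈12.704990; u=1·7.758657+1/4·6.316325+1·12.704990≈22.042728; next y=3/5·(-6.758657)+3/4·22.042728≈12.476852
n=7: y≈12.476852, sp=1, e=sp−y≈-11.476852; I≈-5.160528, D=e−e_prev≈-19.235509; u=1·(-11.476852)+1/4·(-5.160528)+1·(-19.235509)≈-32.002493; next y=3/5·12.476852+3/4·(-32.002493)≈-16.515759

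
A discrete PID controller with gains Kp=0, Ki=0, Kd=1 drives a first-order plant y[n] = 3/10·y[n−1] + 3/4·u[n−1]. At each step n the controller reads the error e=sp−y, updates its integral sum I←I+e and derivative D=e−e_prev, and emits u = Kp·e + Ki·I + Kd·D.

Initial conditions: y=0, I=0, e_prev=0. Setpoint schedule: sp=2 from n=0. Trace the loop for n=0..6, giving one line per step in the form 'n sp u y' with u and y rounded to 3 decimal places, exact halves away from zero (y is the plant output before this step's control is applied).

(exact arithmetic carried between steps; '≈' marks a value shown rounded to 6 d.p. or computed from one; I and e_prev carry over from the previous line; the table rounds u and y to 3 d.p., halves away from zero)
n=0: y=0, sp=2, e=sp−y=2; I=2, D=e−e_prev=2; u=0·2+0·2+1·2=2; next y=3/10·0+3/4·2=1.5
n=1: y=1.5, sp=2, e=sp−y=0.5; I=2.5, D=e−e_prev=-1.5; u=0·0.5+0·2.5+1·(-1.5)=-1.5; next y=3/10·1.5+3/4·(-1.5)=-0.675
n=2: y=-0.675, sp=2, e=sp−y=2.675; I=5.175, D=e−e_prev=2.175; u=0·2.675+0·5.175+1·2.175=2.175; next y=3/10·(-0.675)+3/4·2.175=1.42875
n=3: y=1.42875, sp=2, e=sp−y=0.57125; I=5.74625, D=e−e_prev=-2.10375; u=0·0.57125+0·5.74625+1·(-2.10375)=-2.10375; next y=3/10·1.42875+3/4·(-2.10375)≈-1.149188
n=4: y≈-1.149188, sp=2, e=sp−y≈3.149188; I≈8.895438, D=e−e_prev≈2.577938; u=0·3.149188+0·8.895438+1·2.577938≈2.577938; next y=3/10·(-1.149188)+3/4·2.577938≈1.588697
n=5: y≈1.588697, sp=2, e=sp−y≈0.411303; I≈9.306741, D=e−e_prev≈-2.737884; u=0·0.411303+0·9.306741+1·(-2.737884)≈-2.737884; next y=3/10·1.588697+3/4·(-2.737884)≈-1.576804
n=6: y≈-1.576804, sp=2, e=sp−y≈3.576804; I≈12.883545, D=e−e_prev≈3.165501; u=0·3.576804+0·12.883545+1·3.165501≈3.165501; next y=3/10·(-1.576804)+3/4·3.165501≈1.901085

0 2 2.000 0.000
1 2 -1.500 1.500
2 2 2.175 -0.675
3 2 -2.104 1.429
4 2 2.578 -1.149
5 2 -2.738 1.589
6 2 3.166 -1.577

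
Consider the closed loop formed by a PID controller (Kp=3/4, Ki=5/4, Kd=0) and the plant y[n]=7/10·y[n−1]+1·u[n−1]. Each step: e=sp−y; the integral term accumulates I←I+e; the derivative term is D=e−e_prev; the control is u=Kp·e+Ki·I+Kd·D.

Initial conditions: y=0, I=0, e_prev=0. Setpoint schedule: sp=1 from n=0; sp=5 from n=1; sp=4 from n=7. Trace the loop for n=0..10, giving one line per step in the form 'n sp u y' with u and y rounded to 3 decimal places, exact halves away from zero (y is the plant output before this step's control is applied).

(exact arithmetic carried between steps; '≈' marks a value shown rounded to 6 d.p. or computed from one; I and e_prev carry over from the previous line; the table rounds u and y to 3 d.p., halves away from zero)
n=0: y=0, sp=1, e=sp−y=1; I=1, D=e−e_prev=1; u=3/4·1+5/4·1+0·1=2; next y=7/10·0+1·2=2
n=1: y=2, sp=5, e=sp−y=3; I=4, D=e−e_prev=2; u=3/4·3+5/4·4+0·2=7.25; next y=7/10·2+1·7.25=8.65
n=2: y=8.65, sp=5, e=sp−y=-3.65; I=0.35, D=e−e_prev=-6.65; u=3/4·(-3.65)+5/4·0.35+0·(-6.65)=-2.3; next y=7/10·8.65+1·(-2.3)=3.755
n=3: y=3.755, sp=5, e=sp−y=1.245; I=1.595, D=e−e_prev=4.895; u=3/4·1.245+5/4·1.595+0·4.895=2.9275; next y=7/10·3.755+1·2.9275=5.556
n=4: y=5.556, sp=5, e=sp−y=-0.556; I=1.039, D=e−e_prev=-1.801; u=3/4·(-0.556)+5/4·1.039+0·(-1.801)=0.88175; next y=7/10·5.556+1·0.88175=4.77095
n=5: y=4.77095, sp=5, e=sp−y=0.22905; I=1.26805, D=e−e_prev=0.78505; u=3/4·0.22905+5/4·1.26805+0·0.78505=1.75685; next y=7/10·4.77095+1·1.75685=5.096515
n=6: y=5.096515, sp=5, e=sp−y=-0.096515; I=1.171535, D=e−e_prev=-0.325565; u=3/4·(-0.096515)+5/4·1.171535+0·(-0.325565)≈1.392033; next y=7/10·5.096515+1·1.392033≈4.959593
n=7: y=4.959593, sp=4, e=sp−y=-0.959593; I=0.211942, D=e−e_prev=-0.863078; u=3/4·(-0.959593)+5/4·0.211942+0·(-0.863078)≈-0.454767; next y=7/10·4.959593+1·(-0.454767)≈3.016948
n=8: y≈3.016948, sp=4, e=sp−y≈0.983052; I≈1.194994, D=e−e_prev≈1.942645; u=3/4·0.983052+5/4·1.194994+0·1.942645≈2.231032; next y=7/10·3.016948+1·2.231032≈4.342895
n=9: y≈4.342895, sp=4, e=sp−y≈-0.342895; I≈0.852099, D=e−e_prev≈-1.325947; u=3/4·(-0.342895)+5/4·0.852099+0·(-1.325947)≈0.807952; next y=7/10·4.342895+1·0.807952≈3.847979
n=10: y≈3.847979, sp=4, e=sp−y≈0.152021; I≈1.004120, D=e−e_prev≈0.494916; u=3/4·0.152021+5/4·1.004120+0·0.494916≈1.369166; next y=7/10·3.847979+1·1.369166≈4.062751

0 1 2.000 0.000
1 5 7.250 2.000
2 5 -2.300 8.650
3 5 2.928 3.755
4 5 0.882 5.556
5 5 1.757 4.771
6 5 1.392 5.097
7 4 -0.455 4.960
8 4 2.231 3.017
9 4 0.808 4.343
10 4 1.369 3.848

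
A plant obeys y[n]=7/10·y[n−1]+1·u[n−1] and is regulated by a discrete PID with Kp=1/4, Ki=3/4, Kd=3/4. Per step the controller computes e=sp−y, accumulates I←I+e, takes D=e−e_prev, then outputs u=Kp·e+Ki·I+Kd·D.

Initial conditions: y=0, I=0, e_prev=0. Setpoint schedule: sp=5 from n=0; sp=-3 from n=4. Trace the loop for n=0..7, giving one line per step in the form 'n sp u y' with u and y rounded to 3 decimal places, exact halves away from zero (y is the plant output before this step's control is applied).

(exact arithmetic carried between steps; '≈' marks a value shown rounded to 6 d.p. or computed from one; I and e_prev carry over from the previous line; the table rounds u and y to 3 d.p., halves away from zero)
n=0: y=0, sp=5, e=sp−y=5; I=5, D=e−e_prev=5; u=1/4·5+3/4·5+3/4·5=8.75; next y=7/10·0+1·8.75=8.75
n=1: y=8.75, sp=5, e=sp−y=-3.75; I=1.25, D=e−e_prev=-8.75; u=1/4·(-3.75)+3/4·1.25+3/4·(-8.75)=-6.5625; next y=7/10·8.75+1·(-6.5625)=-0.4375
n=2: y=-0.4375, sp=5, e=sp−y=5.4375; I=6.6875, D=e−e_prev=9.1875; u=1/4·5.4375+3/4·6.6875+3/4·9.1875=13.265625; next y=7/10·(-0.4375)+1·13.265625=12.959375
n=3: y=12.959375, sp=5, e=sp−y=-7.959375; I=-1.271875, D=e−e_prev=-13.396875; u=1/4·(-7.959375)+3/4·(-1.271875)+3/4·(-13.396875)≈-12.991406; next y=7/10·12.959375+1·(-12.991406)≈-3.919844
n=4: y≈-3.919844, sp=-3, e=sp−y≈0.919844; I≈-0.352031, D=e−e_prev≈8.879219; u=1/4·0.919844+3/4·(-0.352031)+3/4·8.879219≈6.625352; next y=7/10·(-3.919844)+1·6.625352≈3.881461
n=5: y≈3.881461, sp=-3, e=sp−y≈-6.881461; I≈-7.233492, D=e−e_prev≈-7.801305; u=1/4·(-6.881461)+3/4·(-7.233492)+3/4·(-7.801305)≈-12.996463; next y=7/10·3.881461+1·(-12.996463)≈-10.279440
n=6: y≈-10.279440, sp=-3, e=sp−y≈7.279440; I≈0.045948, D=e−e_prev≈14.160901; u=1/4·7.279440+3/4·0.045948+3/4·14.160901≈12.474997; next y=7/10·(-10.279440)+1·12.474997≈5.279389
n=7: y≈5.279389, sp=-3, e=sp−y≈-8.279389; I≈-8.233441, D=e−e_prev≈-15.558829; u=1/4·(-8.279389)+3/4·(-8.233441)+3/4·(-15.558829)≈-19.914050; next y=7/10·5.279389+1·(-19.914050)≈-16.218477

0 5 8.750 0.000
1 5 -6.563 8.750
2 5 13.266 -0.438
3 5 -12.991 12.959
4 -3 6.625 -3.920
5 -3 -12.996 3.881
6 -3 12.475 -10.279
7 -3 -19.914 5.279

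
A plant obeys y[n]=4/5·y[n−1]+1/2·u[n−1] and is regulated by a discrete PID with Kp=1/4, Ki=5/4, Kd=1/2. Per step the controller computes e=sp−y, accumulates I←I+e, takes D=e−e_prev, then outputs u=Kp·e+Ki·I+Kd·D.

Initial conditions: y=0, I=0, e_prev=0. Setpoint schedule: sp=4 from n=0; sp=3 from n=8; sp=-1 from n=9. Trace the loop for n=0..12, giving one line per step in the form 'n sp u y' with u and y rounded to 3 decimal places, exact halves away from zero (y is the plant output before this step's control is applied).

(exact arithmetic carried between steps; '≈' marks a value shown rounded to 6 d.p. or computed from one; I and e_prev carry over from the previous line; the table rounds u and y to 3 d.p., halves away from zero)
n=0: y=0, sp=4, e=sp−y=4; I=4, D=e−e_prev=4; u=1/4·4+5/4·4+1/2·4=8; next y=4/5·0+1/2·8=4
n=1: y=4, sp=4, e=sp−y=0; I=4, D=e−e_prev=-4; u=1/4·0+5/4·4+1/2·(-4)=3; next y=4/5·4+1/2·3=4.7
n=2: y=4.7, sp=4, e=sp−y=-0.7; I=3.3, D=e−e_prev=-0.7; u=1/4·(-0.7)+5/4·3.3+1/2·(-0.7)=3.6; next y=4/5·4.7+1/2·3.6=5.56
n=3: y=5.56, sp=4, e=sp−y=-1.56; I=1.74, D=e−e_prev=-0.86; u=1/4·(-1.56)+5/4·1.74+1/2·(-0.86)=1.355; next y=4/5·5.56+1/2·1.355=5.1255
n=4: y=5.1255, sp=4, e=sp−y=-1.1255; I=0.6145, D=e−e_prev=0.4345; u=1/4·(-1.1255)+5/4·0.6145+1/2·0.4345=0.704; next y=4/5·5.1255+1/2·0.704=4.4524
n=5: y=4.4524, sp=4, e=sp−y=-0.4524; I=0.1621, D=e−e_prev=0.6731; u=1/4·(-0.4524)+5/4·0.1621+1/2·0.6731=0.426075; next y=4/5·4.4524+1/2·0.426075≈3.774958
n=6: y≈3.774958, sp=4, e=sp−y≈0.225043; I≈0.387143, D=e−e_prev≈0.677443; u=1/4·0.225043+5/4·0.387143+1/2·0.677443≈0.87891; next y=4/5·3.774958+1/2·0.87891≈3.459421
n=7: y=3.459421, sp=4, e=sp−y=0.540579; I≈0.927722, D=e−e_prev≈0.315537; u=1/4·0.540579+5/4·0.927722+1/2·0.315537≈1.452565; next y=4/5·3.459421+1/2·1.452565≈3.493819
n=8: y≈3.493819, sp=3, e=sp−y≈-0.493819; I≈0.433902, D=e−e_prev≈-1.034398; u=1/4·(-0.493819)+5/4·0.433902+1/2·(-1.034398)≈-0.098276; next y=4/5·3.493819+1/2·(-0.098276)≈2.745917
n=9: y≈2.745917, sp=-1, e=sp−y≈-3.745917; I≈-3.312015, D=e−e_prev≈-3.252098; u=1/4·(-3.745917)+5/4·(-3.312015)+1/2·(-3.252098)≈-6.702547; next y=4/5·2.745917+1/2·(-6.702547)≈-1.154540
n=10: y≈-1.154540, sp=-1, e=sp−y≈0.154540; I≈-3.157475, D=e−e_prev≈3.900457; u=1/4·0.154540+5/4·(-3.157475)+1/2·3.900457≈-1.957981; next y=4/5·(-1.154540)+1/2·(-1.957981)≈-1.902622
n=11: y≈-1.902622, sp=-1, e=sp−y≈0.902622; I≈-2.254853, D=e−e_prev≈0.748082; u=1/4·0.902622+5/4·(-2.254853)+1/2·0.748082≈-2.218870; next y=4/5·(-1.902622)+1/2·(-2.218870)≈-2.631533
n=12: y≈-2.631533, sp=-1, e=sp−y≈1.631533; I≈-0.623321, D=e−e_prev≈0.728910; u=1/4·1.631533+5/4·(-0.623321)+1/2·0.728910≈-0.006812; next y=4/5·(-2.631533)+1/2·(-0.006812)≈-2.108632

0 4 8.000 0.000
1 4 3.000 4.000
2 4 3.600 4.700
3 4 1.355 5.560
4 4 0.704 5.126
5 4 0.426 4.452
6 4 0.879 3.775
7 4 1.453 3.459
8 3 -0.098 3.494
9 -1 -6.703 2.746
10 -1 -1.958 -1.155
11 -1 -2.219 -1.903
12 -1 -0.007 -2.632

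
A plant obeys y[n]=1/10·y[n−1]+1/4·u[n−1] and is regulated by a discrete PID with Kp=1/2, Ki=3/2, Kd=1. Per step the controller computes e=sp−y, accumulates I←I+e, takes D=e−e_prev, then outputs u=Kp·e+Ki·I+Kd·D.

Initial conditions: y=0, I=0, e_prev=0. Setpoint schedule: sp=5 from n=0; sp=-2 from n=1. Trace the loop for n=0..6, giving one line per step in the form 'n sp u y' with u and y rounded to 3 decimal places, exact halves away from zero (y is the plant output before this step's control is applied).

0 5 15.000 0.000
1 -2 -14.750 3.750
2 -2 8.563 -3.313
3 -2 -11.897 1.809
4 -2 1.319 -2.793
5 -2 -10.625 0.050
6 -2 -2.752 -2.651

(exact arithmetic carried between steps; '≈' marks a value shown rounded to 6 d.p. or computed from one; I and e_prev carry over from the previous line; the table rounds u and y to 3 d.p., halves away from zero)
n=0: y=0, sp=5, e=sp−y=5; I=5, D=e−e_prev=5; u=1/2·5+3/2·5+1·5=15; next y=1/10·0+1/4·15=3.75
n=1: y=3.75, sp=-2, e=sp−y=-5.75; I=-0.75, D=e−e_prev=-10.75; u=1/2·(-5.75)+3/2·(-0.75)+1·(-10.75)=-14.75; next y=1/10·3.75+1/4·(-14.75)=-3.3125
n=2: y=-3.3125, sp=-2, e=sp−y=1.3125; I=0.5625, D=e−e_prev=7.0625; u=1/2·1.3125+3/2·0.5625+1·7.0625=8.5625; next y=1/10·(-3.3125)+1/4·8.5625=1.809375
n=3: y=1.809375, sp=-2, e=sp−y=-3.809375; I=-3.246875, D=e−e_prev=-5.121875; u=1/2·(-3.809375)+3/2·(-3.246875)+1·(-5.121875)=-11.896875; next y=1/10·1.809375+1/4·(-11.896875)≈-2.793281
n=4: y≈-2.793281, sp=-2, e=sp−y≈0.793281; I≈-2.453594, D=e−e_prev≈4.602656; u=1/2·0.793281+3/2·(-2.453594)+1·4.602656≈1.318906; next y=1/10·(-2.793281)+1/4·1.318906≈0.050398
n=5: y≈0.050398, sp=-2, e=sp−y≈-2.050398; I≈-4.503992, D=e−e_prev≈-2.843680; u=1/2·(-2.050398)+3/2·(-4.503992)+1·(-2.843680)≈-10.624867; next y=1/10·0.050398+1/4·(-10.624867)≈-2.651177
n=6: y≈-2.651177, sp=-2, e=sp−y≈0.651177; I≈-3.852815, D=e−e_prev≈2.701575; u=1/2·0.651177+3/2·(-3.852815)+1·2.701575≈-2.752059; next y=1/10·(-2.651177)+1/4·(-2.752059)≈-0.953132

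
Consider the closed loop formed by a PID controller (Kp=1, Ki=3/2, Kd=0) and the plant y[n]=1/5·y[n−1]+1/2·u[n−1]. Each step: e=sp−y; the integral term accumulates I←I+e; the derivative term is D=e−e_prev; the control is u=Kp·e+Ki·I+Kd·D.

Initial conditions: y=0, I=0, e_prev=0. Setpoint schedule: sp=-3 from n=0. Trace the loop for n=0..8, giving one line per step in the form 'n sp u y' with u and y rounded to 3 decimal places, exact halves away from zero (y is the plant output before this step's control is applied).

(exact arithmetic carried between steps; '≈' marks a value shown rounded to 6 d.p. or computed from one; I and e_prev carry over from the previous line; the table rounds u and y to 3 d.p., halves away from zero)
n=0: y=0, sp=-3, e=sp−y=-3; I=-3, D=e−e_prev=-3; u=1·(-3)+3/2·(-3)+0·(-3)=-7.5; next y=1/5·0+1/2·(-7.5)=-3.75
n=1: y=-3.75, sp=-3, e=sp−y=0.75; I=-2.25, D=e−e_prev=3.75; u=1·0.75+3/2·(-2.25)+0·3.75=-2.625; next y=1/5·(-3.75)+1/2·(-2.625)=-2.0625
n=2: y=-2.0625, sp=-3, e=sp−y=-0.9375; I=-3.1875, D=e−e_prev=-1.6875; u=1·(-0.9375)+3/2·(-3.1875)+0·(-1.6875)=-5.71875; next y=1/5·(-2.0625)+1/2·(-5.71875)=-3.271875
n=3: y=-3.271875, sp=-3, e=sp−y=0.271875; I=-2.915625, D=e−e_prev=1.209375; u=1·0.271875+3/2·(-2.915625)+0·1.209375≈-4.101563; next y=1/5·(-3.271875)+1/2·(-4.101563)≈-2.705156
n=4: y≈-2.705156, sp=-3, e=sp−y≈-0.294844; I≈-3.210469, D=e−e_prev≈-0.566719; u=1·(-0.294844)+3/2·(-3.210469)+0·(-0.566719)≈-5.110547; next y=1/5·(-2.705156)+1/2·(-5.110547)≈-3.096305
n=5: y≈-3.096305, sp=-3, e=sp−y≈0.096305; I≈-3.114164, D=e−e_prev≈0.391148; u=1·0.096305+3/2·(-3.114164)+0·0.391148≈-4.574941; next y=1/5·(-3.096305)+1/2·(-4.574941)≈-2.906732
n=6: y≈-2.906732, sp=-3, e=sp−y≈-0.093268; I≈-3.207432, D=e−e_prev≈-0.189573; u=1·(-0.093268)+3/2·(-3.207432)+0·(-0.189573)≈-4.904417; next y=1/5·(-2.906732)+1/2·(-4.904417)≈-3.033555
n=7: y≈-3.033555, sp=-3, e=sp−y≈0.033555; I≈-3.173878, D=e−e_prev≈0.126823; u=1·0.033555+3/2·(-3.173878)+0·0.126823≈-4.727262; next y=1/5·(-3.033555)+1/2·(-4.727262)≈-2.970342
n=8: y≈-2.970342, sp=-3, e=sp−y≈-0.029658; I≈-3.203536, D=e−e_prev≈-0.063213; u=1·(-0.029658)+3/2·(-3.203536)+0·(-0.063213)≈-4.834962; next y=1/5·(-2.970342)+1/2·(-4.834962)≈-3.011549

0 -3 -7.500 0.000
1 -3 -2.625 -3.750
2 -3 -5.719 -2.063
3 -3 -4.102 -3.272
4 -3 -5.111 -2.705
5 -3 -4.575 -3.096
6 -3 -4.904 -2.907
7 -3 -4.727 -3.034
8 -3 -4.835 -2.970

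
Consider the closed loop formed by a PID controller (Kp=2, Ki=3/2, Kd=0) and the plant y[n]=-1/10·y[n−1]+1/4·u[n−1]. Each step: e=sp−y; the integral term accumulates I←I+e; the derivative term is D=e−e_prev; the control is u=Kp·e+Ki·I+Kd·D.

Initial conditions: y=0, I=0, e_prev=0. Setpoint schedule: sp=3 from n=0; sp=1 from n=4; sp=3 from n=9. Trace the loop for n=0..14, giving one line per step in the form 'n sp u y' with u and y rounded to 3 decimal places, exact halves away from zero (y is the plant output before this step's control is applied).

(exact arithmetic carried between steps; '≈' marks a value shown rounded to 6 d.p. or computed from one; I and e_prev carry over from the previous line; the table rounds u and y to 3 d.p., halves away from zero)
n=0: y=0, sp=3, e=sp−y=3; I=3, D=e−e_prev=3; u=2·3+3/2·3+0·3=10.5; next y=-1/10·0+1/4·10.5=2.625
n=1: y=2.625, sp=3, e=sp−y=0.375; I=3.375, D=e−e_prev=-2.625; u=2·0.375+3/2·3.375+0·(-2.625)=5.8125; next y=-1/10·2.625+1/4·5.8125=1.190625
n=2: y=1.190625, sp=3, e=sp−y=1.809375; I=5.184375, D=e−e_prev=1.434375; u=2·1.809375+3/2·5.184375+0·1.434375≈11.395313; next y=-1/10·1.190625+1/4·11.395313≈2.729766
n=3: y≈2.729766, sp=3, e=sp−y≈0.270234; I≈5.454609, D=e−e_prev≈-1.539141; u=2·0.270234+3/2·5.454609+0·(-1.539141)≈8.722383; next y=-1/10·2.729766+1/4·8.722383≈1.907619
n=4: y≈1.907619, sp=1, e=sp−y≈-0.907619; I≈4.546990, D=e−e_prev≈-1.177854; u=2·(-0.907619)+3/2·4.546990+0·(-1.177854)≈5.005247; next y=-1/10·1.907619+1/4·5.005247≈1.060550
n=5: y≈1.060550, sp=1, e=sp−y≈-0.060550; I≈4.486440, D=e−e_prev≈0.847069; u=2·(-0.060550)+3/2·4.486440+0·0.847069≈6.608561; next y=-1/10·1.060550+1/4·6.608561≈1.546085
n=6: y≈1.546085, sp=1, e=sp−y≈-0.546085; I≈3.940355, D=e−e_prev≈-0.485535; u=2·(-0.546085)+3/2·3.940355+0·(-0.485535)≈4.818362; next y=-1/10·1.546085+1/4·4.818362≈1.049982
n=7: y≈1.049982, sp=1, e=sp−y≈-0.049982; I≈3.890373, D=e−e_prev≈0.496103; u=2·(-0.049982)+3/2·3.890373+0·0.496103≈5.735596; next y=-1/10·1.049982+1/4·5.735596≈1.328901
n=8: y≈1.328901, sp=1, e=sp−y≈-0.328901; I≈3.561472, D=e−e_prev≈-0.278919; u=2·(-0.328901)+3/2·3.561472+0·(-0.278919)≈4.684407; next y=-1/10·1.328901+1/4·4.684407≈1.038212
n=9: y≈1.038212, sp=3, e=sp−y≈1.961788; I≈5.523261, D=e−e_prev≈2.290689; u=2·1.961788+3/2·5.523261+0·2.290689≈12.208468; next y=-1/10·1.038212+1/4·12.208468≈2.948296
n=10: y≈2.948296, sp=3, e=sp−y≈0.051704; I≈5.574965, D=e−e_prev≈-1.910084; u=2·0.051704+3/2·5.574965+0·(-1.910084)≈8.465856; next y=-1/10·2.948296+1/4·8.465856≈1.821634
n=11: y≈1.821634, sp=3, e=sp−y≈1.178366; I≈6.753331, D=e−e_prev≈1.126661; u=2·1.178366+3/2·6.753331+0·1.126661≈12.486727; next y=-1/10·1.821634+1/4·12.486727≈2.939518
n=12: y≈2.939518, sp=3, e=sp−y≈0.060482; I≈6.813812, D=e−e_prev≈-1.117884; u=2·0.060482+3/2·6.813812+0·(-1.117884)≈10.341682; next y=-1/10·2.939518+1/4·10.341682≈2.291469
n=13: y≈2.291469, sp=3, e=sp−y≈0.708531; I≈7.522344, D=e−e_prev≈0.648050; u=2·0.708531+3/2·7.522344+0·0.648050≈12.700578; next y=-1/10·2.291469+1/4·12.700578≈2.945998
n=14: y≈2.945998, sp=3, e=sp−y≈0.054002; I≈7.576346, D=e−e_prev≈-0.654529; u=2·0.054002+3/2·7.576346+0·(-0.654529)≈11.472524; next y=-1/10·2.945998+1/4·11.472524≈2.573531

0 3 10.500 0.000
1 3 5.813 2.625
2 3 11.395 1.191
3 3 8.722 2.730
4 1 5.005 1.908
5 1 6.609 1.061
6 1 4.818 1.546
7 1 5.736 1.050
8 1 4.684 1.329
9 3 12.208 1.038
10 3 8.466 2.948
11 3 12.487 1.822
12 3 10.342 2.940
13 3 12.701 2.291
14 3 11.473 2.946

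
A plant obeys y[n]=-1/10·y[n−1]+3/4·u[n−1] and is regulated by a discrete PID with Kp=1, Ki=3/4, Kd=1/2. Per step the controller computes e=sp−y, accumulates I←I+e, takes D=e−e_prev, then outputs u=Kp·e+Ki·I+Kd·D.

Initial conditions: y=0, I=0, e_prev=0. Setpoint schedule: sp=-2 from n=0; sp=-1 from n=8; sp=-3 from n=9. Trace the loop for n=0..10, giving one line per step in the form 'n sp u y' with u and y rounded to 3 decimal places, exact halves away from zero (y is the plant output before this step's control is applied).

(exact arithmetic carried between steps; '≈' marks a value shown rounded to 6 d.p. or computed from one; I and e_prev carry over from the previous line; the table rounds u and y to 3 d.p., halves away from zero)
n=0: y=0, sp=-2, e=sp−y=-2; I=-2, D=e−e_prev=-2; u=1·(-2)+3/4·(-2)+1/2·(-2)=-4.5; next y=-1/10·0+3/4·(-4.5)=-3.375
n=1: y=-3.375, sp=-2, e=sp−y=1.375; I=-0.625, D=e−e_prev=3.375; u=1·1.375+3/4·(-0.625)+1/2·3.375=2.59375; next y=-1/10·(-3.375)+3/4·2.59375≈2.282813
n=2: y≈2.282813, sp=-2, e=sp−y≈-4.282813; I≈-4.907813, D=e−e_prev≈-5.657813; u=1·(-4.282813)+3/4·(-4.907813)+1/2·(-5.657813)≈-10.792578; next y=-1/10·2.282813+3/4·(-10.792578)≈-8.322715
n=3: y≈-8.322715, sp=-2, e=sp−y≈6.322715; I≈1.414902, D=e−e_prev≈10.605527; u=1·6.322715+3/4·1.414902+1/2·10.605527≈12.686655; next y=-1/10·(-8.322715)+3/4·12.686655≈10.347263
n=4: y≈10.347263, sp=-2, e=sp−y≈-12.347263; I≈-10.932361, D=e−e_prev≈-18.669978; u=1·(-12.347263)+3/4·(-10.932361)+1/2·(-18.669978)≈-29.881522; next y=-1/10·10.347263+3/4·(-29.881522)≈-23.445868
n=5: y≈-23.445868, sp=-2, e=sp−y≈21.445868; I≈10.513507, D=e−e_prev≈33.793131; u=1·21.445868+3/4·10.513507+1/2·33.793131≈46.227564; next y=-1/10·(-23.445868)+3/4·46.227564≈37.015260
n=6: y≈37.015260, sp=-2, e=sp−y≈-39.015260; I≈-28.501752, D=e−e_prev≈-60.461128; u=1·(-39.015260)+3/4·(-28.501752)+1/2·(-60.461128)≈-90.622138; next y=-1/10·37.015260+3/4·(-90.622138)≈-71.668130
n=7: y≈-71.668130, sp=-2, e=sp−y≈69.668130; I≈41.166377, D=e−e_prev≈108.683389; u=1·69.668130+3/4·41.166377+1/2·108.683389≈154.884607; next y=-1/10·(-71.668130)+3/4·154.884607≈123.330268
n=8: y≈123.330268, sp=-1, e=sp−y≈-124.330268; I≈-83.163891, D=e−e_prev≈-193.998398; u=1·(-124.330268)+3/4·(-83.163891)+1/2·(-193.998398)≈-283.702385; next y=-1/10·123.330268+3/4·(-283.702385)≈-225.109816
n=9: y≈-225.109816, sp=-3, e=sp−y≈222.109816; I≈138.945925, D=e−e_prev≈346.440084; u=1·222.109816+3/4·138.945925+1/2·346.440084≈499.539301; next y=-1/10·(-225.109816)+3/4·499.539301≈397.165458
n=10: y≈397.165458, sp=-3, e=sp−y≈-400.165458; I≈-261.219533, D=e−e_prev≈-622.275274; u=1·(-400.165458)+3/4·(-261.219533)+1/2·(-622.275274)≈-907.217744; next y=-1/10·397.165458+3/4·(-907.217744)≈-720.129854

0 -2 -4.500 0.000
1 -2 2.594 -3.375
2 -2 -10.793 2.283
3 -2 12.687 -8.323
4 -2 -29.882 10.347
5 -2 46.228 -23.446
6 -2 -90.622 37.015
7 -2 154.885 -71.668
8 -1 -283.702 123.330
9 -3 499.539 -225.110
10 -3 -907.218 397.165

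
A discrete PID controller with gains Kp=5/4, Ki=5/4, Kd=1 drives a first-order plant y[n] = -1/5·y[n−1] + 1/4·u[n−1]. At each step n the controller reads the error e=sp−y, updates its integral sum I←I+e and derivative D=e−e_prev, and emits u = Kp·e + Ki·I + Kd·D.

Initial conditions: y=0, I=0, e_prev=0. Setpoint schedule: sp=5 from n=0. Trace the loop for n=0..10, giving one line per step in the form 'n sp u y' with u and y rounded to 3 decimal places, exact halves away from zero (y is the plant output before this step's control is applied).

0 5 17.500 0.000
1 5 3.438 4.375
2 5 23.961 -0.016
3 5 4.808 5.993
4 5 30.540 0.003
5 5 4.088 7.634
6 5 36.914 -0.505
7 5 1.235 9.329
8 5 43.760 -1.557
9 5 -3.760 11.252
10 5 51.781 -3.190

(exact arithmetic carried between steps; '≈' marks a value shown rounded to 6 d.p. or computed from one; I and e_prev carry over from the previous line; the table rounds u and y to 3 d.p., halves away from zero)
n=0: y=0, sp=5, e=sp−y=5; I=5, D=e−e_prev=5; u=5/4·5+5/4·5+1·5=17.5; next y=-1/5·0+1/4·17.5=4.375
n=1: y=4.375, sp=5, e=sp−y=0.625; I=5.625, D=e−e_prev=-4.375; u=5/4·0.625+5/4·5.625+1·(-4.375)=3.4375; next y=-1/5·4.375+1/4·3.4375=-0.015625
n=2: y=-0.015625, sp=5, e=sp−y=5.015625; I=10.640625, D=e−e_prev=4.390625; u=5/4·5.015625+5/4·10.640625+1·4.390625≈23.960938; next y=-1/5·(-0.015625)+1/4·23.960938≈5.993359
n=3: y≈5.993359, sp=5, e=sp−y≈-0.993359; I≈9.647266, D=e−e_prev≈-6.008984; u=5/4·(-0.993359)+5/4·9.647266+1·(-6.008984)≈4.808398; next y=-1/5·5.993359+1/4·4.808398≈0.003428
n=4: y≈0.003428, sp=5, e=sp−y≈4.996572; I≈14.643838, D=e−e_prev≈5.989932; u=5/4·4.996572+5/4·14.643838+1·5.989932≈30.540444; next y=-1/5·0.003428+1/4·30.540444≈7.634426
n=5: y≈7.634426, sp=5, e=sp−y≈-2.634426; I≈12.009412, D=e−e_prev≈-7.630998; u=5/4·(-2.634426)+5/4·12.009412+1·(-7.630998)≈4.087736; next y=-1/5·7.634426+1/4·4.087736≈-0.504951
n=6: y≈-0.504951, sp=5, e=sp−y≈5.504951; I≈17.514364, D=e−e_prev≈8.139377; u=5/4·5.504951+5/4·17.514364+1·8.139377≈36.913520; next y=-1/5·(-0.504951)+1/4·36.913520≈9.329370
n=7: y≈9.329370, sp=5, e=sp−y≈-4.329370; I≈13.184993, D=e−e_prev≈-9.834321; u=5/4·(-4.329370)+5/4·13.184993+1·(-9.834321)≈1.235207; next y=-1/5·9.329370+1/4·1.235207≈-1.557072
n=8: y≈-1.557072, sp=5, e=sp−y≈6.557072; I≈19.742065, D=e−e_prev≈10.886442; u=5/4·6.557072+5/4·19.742065+1·10.886442≈43.760365; next y=-1/5·(-1.557072)+1/4·43.760365≈11.251506
n=9: y≈11.251506, sp=5, e=sp−y≈-6.251506; I≈13.490560, D=e−e_prev≈-12.808578; u=5/4·(-6.251506)+5/4·13.490560+1·(-12.808578)≈-3.759760; next y=-1/5·11.251506+1/4·(-3.759760)≈-3.190241
n=10: y≈-3.190241, sp=5, e=sp−y≈8.190241; I≈21.680801, D=e−e_prev≈14.441747; u=5/4·8.190241+5/4·21.680801+1·14.441747≈51.780549; next y=-1/5·(-3.190241)+1/4·51.780549≈13.583186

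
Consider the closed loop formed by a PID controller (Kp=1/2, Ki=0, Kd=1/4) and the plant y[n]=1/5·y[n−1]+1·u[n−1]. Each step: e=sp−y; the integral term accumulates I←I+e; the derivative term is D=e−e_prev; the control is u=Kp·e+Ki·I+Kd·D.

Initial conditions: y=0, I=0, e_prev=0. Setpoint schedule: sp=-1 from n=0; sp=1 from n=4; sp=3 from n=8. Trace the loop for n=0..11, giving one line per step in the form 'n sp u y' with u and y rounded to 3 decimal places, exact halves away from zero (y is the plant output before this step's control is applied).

0 -1 -0.750 0.000
1 -1 0.063 -0.750
2 -1 -0.622 -0.088
3 -1 -0.042 -0.639
4 1 0.968 -0.170
5 1 -0.243 0.934
6 1 0.776 -0.056
7 1 -0.087 0.764
8 3 2.142 0.066
9 3 -0.100 2.155
10 3 1.790 0.331
11 3 0.190 1.857

(exact arithmetic carried between steps; '≈' marks a value shown rounded to 6 d.p. or computed from one; I and e_prev carry over from the previous line; the table rounds u and y to 3 d.p., halves away from zero)
n=0: y=0, sp=-1, e=sp−y=-1; I=-1, D=e−e_prev=-1; u=1/2·(-1)+0·(-1)+1/4·(-1)=-0.75; next y=1/5·0+1·(-0.75)=-0.75
n=1: y=-0.75, sp=-1, e=sp−y=-0.25; I=-1.25, D=e−e_prev=0.75; u=1/2·(-0.25)+0·(-1.25)+1/4·0.75=0.0625; next y=1/5·(-0.75)+1·0.0625=-0.0875
n=2: y=-0.0875, sp=-1, e=sp−y=-0.9125; I=-2.1625, D=e−e_prev=-0.6625; u=1/2·(-0.9125)+0·(-2.1625)+1/4·(-0.6625)=-0.621875; next y=1/5·(-0.0875)+1·(-0.621875)=-0.639375
n=3: y=-0.639375, sp=-1, e=sp−y=-0.360625; I=-2.523125, D=e−e_prev=0.551875; u=1/2·(-0.360625)+0·(-2.523125)+1/4·0.551875≈-0.042344; next y=1/5·(-0.639375)+1·(-0.042344)≈-0.170219
n=4: y≈-0.170219, sp=1, e=sp−y≈1.170219; I≈-1.352906, D=e−e_prev≈1.530844; u=1/2·1.170219+0·(-1.352906)+1/4·1.530844≈0.967820; next y=1/5·(-0.170219)+1·0.967820≈0.933777
n=5: y≈0.933777, sp=1, e=sp−y≈0.066223; I≈-1.286683, D=e−e_prev≈-1.103995; u=1/2·0.066223+0·(-1.286683)+1/4·(-1.103995)≈-0.242887; next y=1/5·0.933777+1·(-0.242887)≈-0.056132
n=6: y≈-0.056132, sp=1, e=sp−y≈1.056132; I≈-0.230551, D=e−e_prev≈0.989908; u=1/2·1.056132+0·(-0.230551)+1/4·0.989908≈0.775543; next y=1/5·(-0.056132)+1·0.775543≈0.764317
n=7: y≈0.764317, sp=1, e=sp−y≈0.235683; I≈0.005132, D=e−e_prev≈-0.820448; u=1/2·0.235683+0·0.005132+1/4·(-0.820448)≈-0.087270; next y=1/5·0.764317+1·(-0.087270)≈0.065593
n=8: y≈0.065593, sp=3, e=sp−y≈2.934407; I≈2.939539, D=e−e_prev≈2.698724; u=1/2·2.934407+0·2.939539+1/4·2.698724≈2.141884; next y=1/5·0.065593+1·2.141884≈2.155003
n=9: y≈2.155003, sp=3, e=sp−y≈0.844997; I≈3.784536, D=e−e_prev≈-2.089410; u=1/2·0.844997+0·3.784536+1/4·(-2.089410)≈-0.099854; next y=1/5·2.155003+1·(-0.099854)≈0.331147
n=10: y≈0.331147, sp=3, e=sp−y≈2.668853; I≈6.453390, D=e−e_prev≈1.823857; u=1/2·2.668853+0·6.453390+1/4·1.823857≈1.790391; next y=1/5·0.331147+1·1.790391≈1.856620
n=11: y≈1.856620, sp=3, e=sp−y≈1.143380; I≈7.596770, D=e−e_prev≈-1.525474; u=1/2·1.143380+0·7.596770+1/4·(-1.525474)≈0.190322; next y=1/5·1.856620+1·0.190322≈0.561646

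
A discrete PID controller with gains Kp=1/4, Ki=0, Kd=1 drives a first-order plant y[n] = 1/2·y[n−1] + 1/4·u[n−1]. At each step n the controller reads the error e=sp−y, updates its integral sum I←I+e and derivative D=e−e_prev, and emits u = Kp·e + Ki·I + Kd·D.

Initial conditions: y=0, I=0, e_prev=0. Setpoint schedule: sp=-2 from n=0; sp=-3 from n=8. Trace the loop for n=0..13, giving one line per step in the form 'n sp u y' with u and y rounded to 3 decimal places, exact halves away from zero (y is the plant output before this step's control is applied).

(exact arithmetic carried between steps; '≈' marks a value shown rounded to 6 d.p. or computed from one; I and e_prev carry over from the previous line; the table rounds u and y to 3 d.p., halves away from zero)
n=0: y=0, sp=-2, e=sp−y=-2; I=-2, D=e−e_prev=-2; u=1/4·(-2)+0·(-2)+1·(-2)=-2.5; next y=1/2·0+1/4·(-2.5)=-0.625
n=1: y=-0.625, sp=-2, e=sp−y=-1.375; I=-3.375, D=e−e_prev=0.625; u=1/4·(-1.375)+0·(-3.375)+1·0.625=0.28125; next y=1/2·(-0.625)+1/4·0.28125≈-0.242188
n=2: y≈-0.242188, sp=-2, e=sp−y≈-1.757813; I≈-5.132813, D=e−e_prev≈-0.382813; u=1/4·(-1.757813)+0·(-5.132813)+1·(-0.382813)≈-0.822266; next y=1/2·(-0.242188)+1/4·(-0.822266)≈-0.326660
n=3: y≈-0.326660, sp=-2, e=sp−y≈-1.673340; I≈-6.806152, D=e−e_prev≈0.084473; u=1/4·(-1.673340)+0·(-6.806152)+1·0.084473≈-0.333862; next y=1/2·(-0.326660)+1/4·(-0.333862)≈-0.246796
n=4: y≈-0.246796, sp=-2, e=sp−y≈-1.753204; I≈-8.559357, D=e−e_prev≈-0.079865; u=1/4·(-1.753204)+0·(-8.559357)+1·(-0.079865)≈-0.518166; next y=1/2·(-0.246796)+1/4·(-0.518166)≈-0.252939
n=5: y≈-0.252939, sp=-2, e=sp−y≈-1.747061; I≈-10.306417, D=e−e_prev≈0.006144; u=1/4·(-1.747061)+0·(-10.306417)+1·0.006144≈-0.430622; next y=1/2·(-0.252939)+1/4·(-0.430622)≈-0.234125
n=6: y≈-0.234125, sp=-2, e=sp−y≈-1.765875; I≈-12.072292, D=e−e_prev≈-0.018814; u=1/4·(-1.765875)+0·(-12.072292)+1·(-0.018814)≈-0.460283; next y=1/2·(-0.234125)+1/4·(-0.460283)≈-0.232133
n=7: y≈-0.232133, sp=-2, e=sp−y≈-1.767867; I≈-13.840159, D=e−e_prev≈-0.001992; u=1/4·(-1.767867)+0·(-13.840159)+1·(-0.001992)≈-0.443958; next y=1/2·(-0.232133)+1/4·(-0.443958)≈-0.227056
n=8: y≈-0.227056, sp=-3, e=sp−y≈-2.772944; I≈-16.613103, D=e−e_prev≈-1.005077; u=1/4·(-2.772944)+0·(-16.613103)+1·(-1.005077)≈-1.698313; next y=1/2·(-0.227056)+1/4·(-1.698313)≈-0.538106
n=9: y≈-0.538106, sp=-3, e=sp−y≈-2.461894; I≈-19.074997, D=e−e_prev≈0.311050; u=1/4·(-2.461894)+0·(-19.074997)+1·0.311050≈-0.304423; next y=1/2·(-0.538106)+1/4·(-0.304423)≈-0.345159
n=10: y≈-0.345159, sp=-3, e=sp−y≈-2.654841; I≈-21.729838, D=e−e_prev≈-0.192947; u=1/4·(-2.654841)+0·(-21.729838)+1·(-0.192947)≈-0.856658; next y=1/2·(-0.345159)+1/4·(-0.856658)≈-0.386744
n=11: y≈-0.386744, sp=-3, e=sp−y≈-2.613256; I≈-24.343094, D=e−e_prev≈0.041585; u=1/4·(-2.613256)+0·(-24.343094)+1·0.041585≈-0.611729; next y=1/2·(-0.386744)+1/4·(-0.611729)≈-0.346304
n=12: y≈-0.346304, sp=-3, e=sp−y≈-2.653696; I≈-26.996789, D=e−e_prev≈-0.040440; u=1/4·(-2.653696)+0·(-26.996789)+1·(-0.040440)≈-0.703864; next y=1/2·(-0.346304)+1/4·(-0.703864)≈-0.349118
n=13: y≈-0.349118, sp=-3, e=sp−y≈-2.650882; I≈-29.647671, D=e−e_prev≈0.002814; u=1/4·(-2.650882)+0·(-29.647671)+1·0.002814≈-0.659907; next y=1/2·(-0.349118)+1/4·(-0.659907)≈-0.339536

0 -2 -2.500 0.000
1 -2 0.281 -0.625
2 -2 -0.822 -0.242
3 -2 -0.334 -0.327
4 -2 -0.518 -0.247
5 -2 -0.431 -0.253
6 -2 -0.460 -0.234
7 -2 -0.444 -0.232
8 -3 -1.698 -0.227
9 -3 -0.304 -0.538
10 -3 -0.857 -0.345
11 -3 -0.612 -0.387
12 -3 -0.704 -0.346
13 -3 -0.660 -0.349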